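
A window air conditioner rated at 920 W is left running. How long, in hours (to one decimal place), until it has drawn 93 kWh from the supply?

101.1 h

Hours = 93 kWh ÷ 0.92 kW = 101.1 h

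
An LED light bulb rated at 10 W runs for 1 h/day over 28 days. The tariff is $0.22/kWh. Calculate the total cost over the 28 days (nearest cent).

Runtime = 1 h/day × 28 days = 28 h
Energy = 0.01 kW × 28 h = 0.28 kWh
Cost = 0.28 kWh × $0.22/kWh = $0.06

$0.06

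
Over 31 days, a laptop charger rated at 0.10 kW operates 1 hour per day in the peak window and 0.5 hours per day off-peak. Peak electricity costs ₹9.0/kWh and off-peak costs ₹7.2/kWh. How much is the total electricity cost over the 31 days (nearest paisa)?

Peak energy = 0.1 kW × 1 h × 31 = 3.1 kWh
Off-peak energy = 0.1 kW × 0.5 h × 31 = 1.55 kWh
Cost = 3.1 × ₹9.0 + 1.55 × ₹7.2 = ₹27.9 + ₹11.16 = ₹39.06

₹39.06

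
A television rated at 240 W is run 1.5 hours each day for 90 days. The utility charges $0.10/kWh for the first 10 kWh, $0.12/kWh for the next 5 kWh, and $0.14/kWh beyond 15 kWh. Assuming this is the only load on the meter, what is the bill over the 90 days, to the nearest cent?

Runtime = 1.5 h/day × 90 days = 135 h
Energy = 0.24 kW × 135 h = 32.4 kWh
Tier 1 (0–10 kWh): 10 × $0.10 = $1
Tier 2 (10–15 kWh): 5 × $0.12 = $0.6
Above 15 kWh: 17.4 × $0.14 = $2.436
Bill = $4.04

$4.04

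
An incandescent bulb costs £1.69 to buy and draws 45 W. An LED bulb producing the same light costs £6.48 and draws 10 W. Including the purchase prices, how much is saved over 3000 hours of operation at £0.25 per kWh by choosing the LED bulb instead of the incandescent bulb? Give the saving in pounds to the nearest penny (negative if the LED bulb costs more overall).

£21.46

incandescent bulb: £1.69 + (45/1000) kW × 3000 h × £0.25 = £1.69 + £33.75 = £35.44
LED bulb: £6.48 + (10/1000) kW × 3000 h × £0.25 = £6.48 + £7.5 = £13.98
Saving = £35.44 − £13.98 = £21.46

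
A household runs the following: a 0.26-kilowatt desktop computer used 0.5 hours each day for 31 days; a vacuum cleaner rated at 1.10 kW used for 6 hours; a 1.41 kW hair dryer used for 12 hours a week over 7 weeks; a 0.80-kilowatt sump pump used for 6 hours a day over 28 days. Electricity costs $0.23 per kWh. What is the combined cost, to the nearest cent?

desktop computer: Runtime = 0.5 h/day × 31 days = 15.5 h
desktop computer: 0.26 kW × 15.5 h = 4.03 kWh
vacuum cleaner: 1.1 kW × 6 h = 6.6 kWh
hair dryer: Runtime = 12 h/week × 7 weeks = 84 h
hair dryer: 1.41 kW × 84 h = 118.44 kWh
sump pump: Runtime = 6 h/day × 28 days = 168 h
sump pump: 0.8 kW × 168 h = 134.4 kWh
Total energy = 263.47 kWh
Cost = 263.47 × $0.23 = $60.60

$60.60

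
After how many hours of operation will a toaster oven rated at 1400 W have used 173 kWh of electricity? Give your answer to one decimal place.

123.6 h

Hours = 173 kWh ÷ 1.4 kW = 123.6 h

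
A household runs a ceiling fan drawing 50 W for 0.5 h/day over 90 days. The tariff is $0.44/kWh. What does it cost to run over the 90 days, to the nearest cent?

$0.99

Runtime = 0.5 h/day × 90 days = 45 h
Energy = 0.05 kW × 45 h = 2.25 kWh
Cost = 2.25 kWh × $0.44/kWh = $0.99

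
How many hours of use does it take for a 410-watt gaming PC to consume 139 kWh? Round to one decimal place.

339.0 h

Hours = 139 kWh ÷ 0.41 kW = 339.0 h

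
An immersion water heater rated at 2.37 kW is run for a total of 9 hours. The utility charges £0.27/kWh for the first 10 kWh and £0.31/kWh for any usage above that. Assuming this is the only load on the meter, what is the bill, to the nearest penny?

£6.21

Energy = 2.37 kW × 9 h = 21.33 kWh
Tier 1 (0–10 kWh): 10 × £0.27 = £2.7
Above 10 kWh: 11.33 × £0.31 = £3.5123
Bill = £6.21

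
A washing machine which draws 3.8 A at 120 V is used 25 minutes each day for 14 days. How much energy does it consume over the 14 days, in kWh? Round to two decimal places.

Power = 3.8 A × 120 V = 456 W = 0.456 kW
Runtime = 25 min × 14 = 350 min = 5.833333… h
Energy = 0.456 kW × 5.833333… h = 2.66 kWh

2.66 kWh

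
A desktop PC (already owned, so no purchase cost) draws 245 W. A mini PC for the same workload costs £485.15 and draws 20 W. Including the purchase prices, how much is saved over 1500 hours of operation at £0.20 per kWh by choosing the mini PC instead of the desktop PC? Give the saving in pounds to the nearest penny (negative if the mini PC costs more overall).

desktop PC: £0.00 + (245/1000) kW × 1500 h × £0.20 = £0.00 + £73.5 = £73.5
mini PC: £485.15 + (20/1000) kW × 1500 h × £0.20 = £485.15 + £6 = £491.15
Saving = £73.5 − £491.15 = −£417.65

-£417.65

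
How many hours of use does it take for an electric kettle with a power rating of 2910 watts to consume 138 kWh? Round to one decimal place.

47.4 h

Hours = 138 kWh ÷ 2.91 kW = 47.4 h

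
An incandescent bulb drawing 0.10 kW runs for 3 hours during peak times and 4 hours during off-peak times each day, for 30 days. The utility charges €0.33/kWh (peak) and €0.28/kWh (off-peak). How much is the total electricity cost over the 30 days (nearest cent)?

€6.33

Peak energy = 0.1 kW × 3 h × 30 = 9 kWh
Off-peak energy = 0.1 kW × 4 h × 30 = 12 kWh
Cost = 9 × €0.33 + 12 × €0.28 = €2.97 + €3.36 = €6.33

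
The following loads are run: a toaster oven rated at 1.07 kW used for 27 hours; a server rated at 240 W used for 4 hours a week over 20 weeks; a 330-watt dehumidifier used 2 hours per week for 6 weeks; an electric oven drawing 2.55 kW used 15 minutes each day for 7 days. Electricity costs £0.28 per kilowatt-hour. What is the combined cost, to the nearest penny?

toaster oven: 1.07 kW × 27 h = 28.89 kWh
server: Runtime = 4 h/week × 20 weeks = 80 h
server: 0.24 kW × 80 h = 19.2 kWh
dehumidifier: Runtime = 2 h/week × 6 weeks = 12 h
dehumidifier: 0.33 kW × 12 h = 3.96 kWh
electric oven: Runtime = 15 min × 7 = 105 min = 1.75 h
electric oven: 2.55 kW × 1.75 h = 4.4625 kWh
Total energy = 56.5125 kWh
Cost = 56.5125 × £0.28 = £15.82

£15.82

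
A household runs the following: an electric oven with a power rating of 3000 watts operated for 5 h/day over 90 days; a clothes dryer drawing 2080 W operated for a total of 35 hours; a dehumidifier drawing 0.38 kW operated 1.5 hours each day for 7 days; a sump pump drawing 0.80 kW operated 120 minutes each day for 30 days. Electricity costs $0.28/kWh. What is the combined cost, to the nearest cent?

electric oven: Runtime = 5 h/day × 90 days = 450 h
electric oven: 3 kW × 450 h = 1350 kWh
clothes dryer: 2.08 kW × 35 h = 72.8 kWh
dehumidifier: Runtime = 1.5 h/day × 7 days = 10.5 h
dehumidifier: 0.38 kW × 10.5 h = 3.99 kWh
sump pump: Runtime = 120 min × 30 = 3600 min = 60 h
sump pump: 0.8 kW × 60 h = 48 kWh
Total energy = 1474.79 kWh
Cost = 1474.79 × $0.28 = $412.94

$412.94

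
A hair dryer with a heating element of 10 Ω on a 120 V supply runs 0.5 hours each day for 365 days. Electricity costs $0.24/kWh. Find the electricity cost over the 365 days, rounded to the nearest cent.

Power = V²/R = 120²/10 = 1440 W = 1.44 kW
Runtime = 0.5 h/day × 365 days = 182.5 h
Energy = 1.44 kW × 182.5 h = 262.8 kWh
Cost = 262.8 kWh × $0.24/kWh = $63.07

$63.07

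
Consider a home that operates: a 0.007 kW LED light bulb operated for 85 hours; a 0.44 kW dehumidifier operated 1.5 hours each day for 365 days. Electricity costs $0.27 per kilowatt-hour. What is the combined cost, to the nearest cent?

LED light bulb: 0.007 kW × 85 h = 0.595 kWh
dehumidifier: Runtime = 1.5 h/day × 365 days = 547.5 h
dehumidifier: 0.44 kW × 547.5 h = 240.9 kWh
Total energy = 241.495 kWh
Cost = 241.495 × $0.27 = $65.20

$65.20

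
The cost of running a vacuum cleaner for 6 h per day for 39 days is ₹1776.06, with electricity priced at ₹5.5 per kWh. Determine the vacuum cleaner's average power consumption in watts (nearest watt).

1380 W

Energy = ₹1776.06 ÷ ₹5.5/kWh = 322.92 kWh
Runtime = 6 h/day × 39 days = 234 h
Power = 322.92 kWh ÷ 234 h = 1.38 kW = 1380 W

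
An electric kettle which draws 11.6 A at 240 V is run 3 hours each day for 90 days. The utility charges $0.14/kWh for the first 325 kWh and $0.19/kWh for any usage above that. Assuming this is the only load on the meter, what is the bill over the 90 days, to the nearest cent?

$126.57

Power = 11.6 A × 240 V = 2784 W = 2.784 kW
Runtime = 3 h/day × 90 days = 270 h
Energy = 2.784 kW × 270 h = 751.68 kWh
Tier 1 (0–325 kWh): 325 × $0.14 = $45.5
Above 325 kWh: 426.68 × $0.19 = $81.0692
Bill = $126.57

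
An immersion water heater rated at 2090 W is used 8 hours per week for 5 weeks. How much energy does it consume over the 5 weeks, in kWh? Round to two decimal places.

83.60 kWh

Runtime = 8 h/week × 5 weeks = 40 h
Energy = 2.09 kW × 40 h = 83.6 kWh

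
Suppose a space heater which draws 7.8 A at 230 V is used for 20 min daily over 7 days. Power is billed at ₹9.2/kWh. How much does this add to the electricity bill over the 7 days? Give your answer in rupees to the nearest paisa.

₹38.51

Power = 7.8 A × 230 V = 1794 W = 1.794 kW
Runtime = 20 min × 7 = 140 min = 2.333333… h
Energy = 1.794 kW × 2.333333… h = 4.186 kWh
Cost = 4.186 kWh × ₹9.2/kWh = ₹38.51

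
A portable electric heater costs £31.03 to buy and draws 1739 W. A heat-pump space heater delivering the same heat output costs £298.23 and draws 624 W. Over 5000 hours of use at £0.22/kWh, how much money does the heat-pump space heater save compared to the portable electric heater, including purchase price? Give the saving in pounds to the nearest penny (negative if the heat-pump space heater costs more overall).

portable electric heater: £31.03 + (1739/1000) kW × 5000 h × £0.22 = £31.03 + £1912.9 = £1943.93
heat-pump space heater: £298.23 + (624/1000) kW × 5000 h × £0.22 = £298.23 + £686.4 = £984.63
Saving = £1943.93 − £984.63 = £959.3

£959.30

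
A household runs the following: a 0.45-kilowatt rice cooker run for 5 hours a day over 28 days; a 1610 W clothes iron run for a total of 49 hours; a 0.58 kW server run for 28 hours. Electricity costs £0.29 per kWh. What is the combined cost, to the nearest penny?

rice cooker: Runtime = 5 h/day × 28 days = 140 h
rice cooker: 0.45 kW × 140 h = 63 kWh
clothes iron: 1.61 kW × 49 h = 78.89 kWh
server: 0.58 kW × 28 h = 16.24 kWh
Total energy = 158.13 kWh
Cost = 158.13 × £0.29 = £45.86

£45.86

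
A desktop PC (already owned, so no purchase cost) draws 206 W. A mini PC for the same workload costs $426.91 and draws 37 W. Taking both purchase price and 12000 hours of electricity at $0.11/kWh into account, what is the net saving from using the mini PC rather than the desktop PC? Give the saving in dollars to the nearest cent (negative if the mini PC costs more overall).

-$203.83

desktop PC: $0.00 + (206/1000) kW × 12000 h × $0.11 = $0.00 + $271.92 = $271.92
mini PC: $426.91 + (37/1000) kW × 12000 h × $0.11 = $426.91 + $48.84 = $475.75
Saving = $271.92 − $475.75 = −$203.83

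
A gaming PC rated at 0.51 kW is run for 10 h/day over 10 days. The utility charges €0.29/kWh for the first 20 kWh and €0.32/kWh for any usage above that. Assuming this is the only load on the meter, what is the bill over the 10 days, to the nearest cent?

Runtime = 10 h/day × 10 days = 100 h
Energy = 0.51 kW × 100 h = 51 kWh
Tier 1 (0–20 kWh): 20 × €0.29 = €5.8
Above 20 kWh: 31 × €0.32 = €9.92
Bill = €15.72

€15.72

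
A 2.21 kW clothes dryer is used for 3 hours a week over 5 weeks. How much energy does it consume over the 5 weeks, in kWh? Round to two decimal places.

33.15 kWh

Runtime = 3 h/week × 5 weeks = 15 h
Energy = 2.21 kW × 15 h = 33.15 kWh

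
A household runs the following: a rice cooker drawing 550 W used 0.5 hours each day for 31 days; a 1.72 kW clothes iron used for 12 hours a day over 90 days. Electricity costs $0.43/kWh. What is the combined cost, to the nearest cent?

$802.43

rice cooker: Runtime = 0.5 h/day × 31 days = 15.5 h
rice cooker: 0.55 kW × 15.5 h = 8.525 kWh
clothes iron: Runtime = 12 h/day × 90 days = 1080 h
clothes iron: 1.72 kW × 1080 h = 1857.6 kWh
Total energy = 1866.125 kWh
Cost = 1866.125 × $0.43 = $802.43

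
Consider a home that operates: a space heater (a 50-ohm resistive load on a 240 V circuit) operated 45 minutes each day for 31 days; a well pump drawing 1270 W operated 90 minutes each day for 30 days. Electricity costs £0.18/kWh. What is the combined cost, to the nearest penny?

£15.11

space heater: Power = V²/R = 240²/50 = 1152 W = 1.152 kW
space heater: Runtime = 45 min × 31 = 1395 min = 23.25 h
space heater: 1.152 kW × 23.25 h = 26.784 kWh
well pump: Runtime = 90 min × 30 = 2700 min = 45 h
well pump: 1.27 kW × 45 h = 57.15 kWh
Total energy = 83.934 kWh
Cost = 83.934 × £0.18 = £15.11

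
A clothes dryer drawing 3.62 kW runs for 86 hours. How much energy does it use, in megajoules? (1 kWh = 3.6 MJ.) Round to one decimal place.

Energy = 3.62 kW × 86 h = 311.32 kWh
= 311.32 × 3.6 MJ = 1120.8 MJ

1120.8 MJ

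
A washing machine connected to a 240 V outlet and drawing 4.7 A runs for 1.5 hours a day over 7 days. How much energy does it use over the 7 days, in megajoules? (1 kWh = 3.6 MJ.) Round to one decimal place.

Power = 4.7 A × 240 V = 1128 W = 1.128 kW
Runtime = 1.5 h/day × 7 days = 10.5 h
Energy = 1.128 kW × 10.5 h = 11.844 kWh
= 11.844 × 3.6 MJ = 42.6 MJ

42.6 MJ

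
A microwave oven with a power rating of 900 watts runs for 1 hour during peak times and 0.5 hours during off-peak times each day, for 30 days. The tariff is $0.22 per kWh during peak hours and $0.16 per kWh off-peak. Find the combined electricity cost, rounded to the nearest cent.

Peak energy = 0.9 kW × 1 h × 30 = 27 kWh
Off-peak energy = 0.9 kW × 0.5 h × 30 = 13.5 kWh
Cost = 27 × $0.22 + 13.5 × $0.16 = $5.94 + $2.16 = $8.10

$8.10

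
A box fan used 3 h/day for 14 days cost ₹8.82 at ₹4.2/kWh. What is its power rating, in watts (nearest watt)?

50 W

Energy = ₹8.82 ÷ ₹4.2/kWh = 2.1 kWh
Runtime = 3 h/day × 14 days = 42 h
Power = 2.1 kWh ÷ 42 h = 0.05 kW = 50 W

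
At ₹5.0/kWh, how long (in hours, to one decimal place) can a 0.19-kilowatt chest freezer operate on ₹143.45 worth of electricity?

Energy available = ₹143.45 ÷ ₹5.0/kWh = 28.69 kWh
Hours = 28.69 kWh ÷ 0.19 kW = 151.0 h

151.0 h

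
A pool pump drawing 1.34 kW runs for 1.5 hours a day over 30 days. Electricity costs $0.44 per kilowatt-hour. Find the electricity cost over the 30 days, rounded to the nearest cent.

$26.53

Runtime = 1.5 h/day × 30 days = 45 h
Energy = 1.34 kW × 45 h = 60.3 kWh
Cost = 60.3 kWh × $0.44/kWh = $26.53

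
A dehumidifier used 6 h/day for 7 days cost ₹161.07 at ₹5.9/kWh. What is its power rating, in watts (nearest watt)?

Energy = ₹161.07 ÷ ₹5.9/kWh = 27.3 kWh
Runtime = 6 h/day × 7 days = 42 h
Power = 27.3 kWh ÷ 42 h = 0.65 kW = 650 W

650 W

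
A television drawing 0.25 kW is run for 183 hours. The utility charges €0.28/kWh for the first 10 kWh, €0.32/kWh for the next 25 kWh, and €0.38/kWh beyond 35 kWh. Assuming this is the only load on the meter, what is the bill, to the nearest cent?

Energy = 0.25 kW × 183 h = 45.75 kWh
Tier 1 (0–10 kWh): 10 × €0.28 = €2.8
Tier 2 (10–35 kWh): 25 × €0.32 = €8
Above 35 kWh: 10.75 × €0.38 = €4.085
Bill = €14.89

€14.89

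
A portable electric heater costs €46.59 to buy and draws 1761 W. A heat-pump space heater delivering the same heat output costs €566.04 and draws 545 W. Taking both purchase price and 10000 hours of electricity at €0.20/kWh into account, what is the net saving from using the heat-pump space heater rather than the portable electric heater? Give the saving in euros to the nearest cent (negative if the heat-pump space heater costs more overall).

portable electric heater: €46.59 + (1761/1000) kW × 10000 h × €0.20 = €46.59 + €3522 = €3568.59
heat-pump space heater: €566.04 + (545/1000) kW × 10000 h × €0.20 = €566.04 + €1090 = €1656.04
Saving = €3568.59 − €1656.04 = €1912.55

€1912.55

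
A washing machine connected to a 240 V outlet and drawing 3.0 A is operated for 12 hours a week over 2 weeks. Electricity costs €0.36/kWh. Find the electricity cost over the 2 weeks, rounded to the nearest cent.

Power = 3.0 A × 240 V = 720 W = 0.72 kW
Runtime = 12 h/week × 2 weeks = 24 h
Energy = 0.72 kW × 24 h = 17.28 kWh
Cost = 17.28 kWh × €0.36/kWh = €6.22

€6.22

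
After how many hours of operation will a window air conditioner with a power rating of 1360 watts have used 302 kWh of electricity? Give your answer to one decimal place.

222.1 h

Hours = 302 kWh ÷ 1.36 kW = 222.1 h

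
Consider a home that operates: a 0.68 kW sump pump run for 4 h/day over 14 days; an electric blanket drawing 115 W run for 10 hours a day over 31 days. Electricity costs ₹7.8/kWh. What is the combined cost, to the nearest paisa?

₹575.09

sump pump: Runtime = 4 h/day × 14 days = 56 h
sump pump: 0.68 kW × 56 h = 38.08 kWh
electric blanket: Runtime = 10 h/day × 31 days = 310 h
electric blanket: 0.115 kW × 310 h = 35.65 kWh
Total energy = 73.73 kWh
Cost = 73.73 × ₹7.8 = ₹575.09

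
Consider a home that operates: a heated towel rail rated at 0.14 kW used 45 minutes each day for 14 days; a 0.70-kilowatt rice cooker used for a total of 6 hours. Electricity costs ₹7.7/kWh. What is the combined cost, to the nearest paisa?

₹43.66

heated towel rail: Runtime = 45 min × 14 = 630 min = 10.5 h
heated towel rail: 0.14 kW × 10.5 h = 1.47 kWh
rice cooker: 0.7 kW × 6 h = 4.2 kWh
Total energy = 5.67 kWh
Cost = 5.67 × ₹7.7 = ₹43.66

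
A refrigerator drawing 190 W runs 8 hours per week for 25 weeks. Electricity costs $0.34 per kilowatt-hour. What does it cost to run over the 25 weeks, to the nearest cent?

Runtime = 8 h/week × 25 weeks = 200 h
Energy = 0.19 kW × 200 h = 38 kWh
Cost = 38 kWh × $0.34/kWh = $12.92

$12.92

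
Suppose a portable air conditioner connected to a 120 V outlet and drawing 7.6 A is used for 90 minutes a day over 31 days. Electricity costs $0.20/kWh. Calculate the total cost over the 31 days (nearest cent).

$8.48

Power = 7.6 A × 120 V = 912 W = 0.912 kW
Runtime = 90 min × 31 = 2790 min = 46.5 h
Energy = 0.912 kW × 46.5 h = 42.408 kWh
Cost = 42.408 kWh × $0.20/kWh = $8.48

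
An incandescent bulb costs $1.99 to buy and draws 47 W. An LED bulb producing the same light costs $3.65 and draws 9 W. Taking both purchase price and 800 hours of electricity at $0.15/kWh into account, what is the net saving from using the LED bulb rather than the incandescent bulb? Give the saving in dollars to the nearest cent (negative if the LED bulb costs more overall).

$2.90

incandescent bulb: $1.99 + (47/1000) kW × 800 h × $0.15 = $1.99 + $5.64 = $7.63
LED bulb: $3.65 + (9/1000) kW × 800 h × $0.15 = $3.65 + $1.08 = $4.73
Saving = $7.63 − $4.73 = $2.9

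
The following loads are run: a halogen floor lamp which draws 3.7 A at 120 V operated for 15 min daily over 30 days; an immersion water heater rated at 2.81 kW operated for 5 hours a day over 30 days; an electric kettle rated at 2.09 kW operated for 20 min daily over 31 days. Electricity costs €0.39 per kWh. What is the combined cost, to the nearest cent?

€174.11

halogen floor lamp: Power = 3.7 A × 120 V = 444 W = 0.444 kW
halogen floor lamp: Runtime = 15 min × 30 = 450 min = 7.5 h
halogen floor lamp: 0.444 kW × 7.5 h = 3.33 kWh
immersion water heater: Runtime = 5 h/day × 30 days = 150 h
immersion water heater: 2.81 kW × 150 h = 421.5 kWh
electric kettle: Runtime = 20 min × 31 = 620 min = 10.333333… h
electric kettle: 2.09 kW × 10.333333… h = 21.596666… kWh
Total energy = 446.426666… kWh
Cost = 446.426666… × €0.39 = €174.11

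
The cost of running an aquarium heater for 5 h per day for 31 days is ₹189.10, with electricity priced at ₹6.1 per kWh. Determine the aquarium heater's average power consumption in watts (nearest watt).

200 W

Energy = ₹189.10 ÷ ₹6.1/kWh = 31 kWh
Runtime = 5 h/day × 31 days = 155 h
Power = 31 kWh ÷ 155 h = 0.2 kW = 200 W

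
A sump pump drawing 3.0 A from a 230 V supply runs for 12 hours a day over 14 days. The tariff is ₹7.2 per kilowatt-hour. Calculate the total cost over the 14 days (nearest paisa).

₹834.62

Power = 3.0 A × 230 V = 690 W = 0.69 kW
Runtime = 12 h/day × 14 days = 168 h
Energy = 0.69 kW × 168 h = 115.92 kWh
Cost = 115.92 kWh × ₹7.2/kWh = ₹834.62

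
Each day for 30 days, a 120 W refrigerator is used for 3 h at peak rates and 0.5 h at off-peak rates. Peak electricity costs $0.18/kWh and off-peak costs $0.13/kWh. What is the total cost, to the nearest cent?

Peak energy = 0.12 kW × 3 h × 30 = 10.8 kWh
Off-peak energy = 0.12 kW × 0.5 h × 30 = 1.8 kWh
Cost = 10.8 × $0.18 + 1.8 × $0.13 = $1.944 + $0.234 = $2.18

$2.18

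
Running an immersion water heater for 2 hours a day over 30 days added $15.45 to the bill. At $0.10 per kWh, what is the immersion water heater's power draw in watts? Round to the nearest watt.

Energy = $15.45 ÷ $0.10/kWh = 154.5 kWh
Runtime = 2 h/day × 30 days = 60 h
Power = 154.5 kWh ÷ 60 h = 2.575 kW = 2575 W

2575 W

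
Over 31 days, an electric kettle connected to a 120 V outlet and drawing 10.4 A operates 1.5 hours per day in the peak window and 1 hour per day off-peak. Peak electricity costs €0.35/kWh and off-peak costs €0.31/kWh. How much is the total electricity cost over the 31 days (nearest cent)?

€32.30

Power = 10.4 A × 120 V = 1248 W = 1.248 kW
Peak energy = 1.248 kW × 1.5 h × 31 = 58.032 kWh
Off-peak energy = 1.248 kW × 1 h × 31 = 38.688 kWh
Cost = 58.032 × €0.35 + 38.688 × €0.31 = €20.3112 + €11.99328 = €32.30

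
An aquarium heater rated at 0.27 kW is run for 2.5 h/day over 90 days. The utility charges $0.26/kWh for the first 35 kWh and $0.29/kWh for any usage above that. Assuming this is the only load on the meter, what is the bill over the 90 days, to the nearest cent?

$16.57

Runtime = 2.5 h/day × 90 days = 225 h
Energy = 0.27 kW × 225 h = 60.75 kWh
Tier 1 (0–35 kWh): 35 × $0.26 = $9.1
Above 35 kWh: 25.75 × $0.29 = $7.4675
Bill = $16.57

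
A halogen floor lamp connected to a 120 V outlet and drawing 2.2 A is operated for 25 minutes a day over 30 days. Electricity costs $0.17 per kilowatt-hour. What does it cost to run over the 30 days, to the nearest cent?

Power = 2.2 A × 120 V = 264 W = 0.264 kW
Runtime = 25 min × 30 = 750 min = 12.5 h
Energy = 0.264 kW × 12.5 h = 3.3 kWh
Cost = 3.3 kWh × $0.17/kWh = $0.56

$0.56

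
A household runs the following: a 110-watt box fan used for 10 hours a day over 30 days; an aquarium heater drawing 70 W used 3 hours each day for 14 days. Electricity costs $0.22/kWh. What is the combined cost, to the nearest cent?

$7.91

box fan: Runtime = 10 h/day × 30 days = 300 h
box fan: 0.11 kW × 300 h = 33 kWh
aquarium heater: Runtime = 3 h/day × 14 days = 42 h
aquarium heater: 0.07 kW × 42 h = 2.94 kWh
Total energy = 35.94 kWh
Cost = 35.94 × $0.22 = $7.91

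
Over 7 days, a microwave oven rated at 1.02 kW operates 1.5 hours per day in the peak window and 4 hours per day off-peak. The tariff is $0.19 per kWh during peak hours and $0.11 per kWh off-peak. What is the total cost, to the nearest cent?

$5.18

Peak energy = 1.02 kW × 1.5 h × 7 = 10.71 kWh
Off-peak energy = 1.02 kW × 4 h × 7 = 28.56 kWh
Cost = 10.71 × $0.19 + 28.56 × $0.11 = $2.0349 + $3.1416 = $5.18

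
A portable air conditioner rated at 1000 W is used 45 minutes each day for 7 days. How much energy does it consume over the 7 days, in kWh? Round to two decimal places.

5.25 kWh

Runtime = 45 min × 7 = 315 min = 5.25 h
Energy = 1 kW × 5.25 h = 5.25 kWh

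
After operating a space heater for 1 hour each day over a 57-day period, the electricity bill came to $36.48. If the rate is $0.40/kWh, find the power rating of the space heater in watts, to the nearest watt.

Energy = $36.48 ÷ $0.40/kWh = 91.2 kWh
Runtime = 1 h/day × 57 days = 57 h
Power = 91.2 kWh ÷ 57 h = 1.6 kW = 1600 W

1600 W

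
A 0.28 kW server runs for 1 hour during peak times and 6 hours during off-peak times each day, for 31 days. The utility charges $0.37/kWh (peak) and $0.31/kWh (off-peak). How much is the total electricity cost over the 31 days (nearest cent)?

Peak energy = 0.28 kW × 1 h × 31 = 8.68 kWh
Off-peak energy = 0.28 kW × 6 h × 31 = 52.08 kWh
Cost = 8.68 × $0.37 + 52.08 × $0.31 = $3.2116 + $16.1448 = $19.36

$19.36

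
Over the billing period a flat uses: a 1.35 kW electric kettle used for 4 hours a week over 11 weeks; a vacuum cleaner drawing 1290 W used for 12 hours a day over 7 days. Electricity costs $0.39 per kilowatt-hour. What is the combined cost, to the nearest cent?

$65.43

electric kettle: Runtime = 4 h/week × 11 weeks = 44 h
electric kettle: 1.35 kW × 44 h = 59.4 kWh
vacuum cleaner: Runtime = 12 h/day × 7 days = 84 h
vacuum cleaner: 1.29 kW × 84 h = 108.36 kWh
Total energy = 167.76 kWh
Cost = 167.76 × $0.39 = $65.43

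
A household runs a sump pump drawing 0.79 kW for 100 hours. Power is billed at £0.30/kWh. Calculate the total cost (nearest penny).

£23.70

Energy = 0.79 kW × 100 h = 79 kWh
Cost = 79 kWh × £0.30/kWh = £23.70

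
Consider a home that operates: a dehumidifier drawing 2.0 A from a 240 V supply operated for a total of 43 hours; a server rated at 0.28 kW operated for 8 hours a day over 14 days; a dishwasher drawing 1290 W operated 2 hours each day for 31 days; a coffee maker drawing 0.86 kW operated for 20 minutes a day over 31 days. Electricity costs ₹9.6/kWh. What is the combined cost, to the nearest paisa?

dehumidifier: Power = 2.0 A × 240 V = 480 W = 0.48 kW
dehumidifier: 0.48 kW × 43 h = 20.64 kWh
server: Runtime = 8 h/day × 14 days = 112 h
server: 0.28 kW × 112 h = 31.36 kWh
dishwasher: Runtime = 2 h/day × 31 days = 62 h
dishwasher: 1.29 kW × 62 h = 79.98 kWh
coffee maker: Runtime = 20 min × 31 = 620 min = 10.333333… h
coffee maker: 0.86 kW × 10.333333… h = 8.886666… kWh
Total energy = 140.866666… kWh
Cost = 140.866666… × ₹9.6 = ₹1352.32

₹1352.32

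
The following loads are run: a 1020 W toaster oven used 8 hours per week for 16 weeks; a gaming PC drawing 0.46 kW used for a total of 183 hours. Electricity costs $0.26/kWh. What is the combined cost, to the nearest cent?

$55.83

toaster oven: Runtime = 8 h/week × 16 weeks = 128 h
toaster oven: 1.02 kW × 128 h = 130.56 kWh
gaming PC: 0.46 kW × 183 h = 84.18 kWh
Total energy = 214.74 kWh
Cost = 214.74 × $0.26 = $55.83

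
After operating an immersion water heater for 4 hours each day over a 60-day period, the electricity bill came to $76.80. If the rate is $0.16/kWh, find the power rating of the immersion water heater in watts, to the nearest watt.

Energy = $76.80 ÷ $0.16/kWh = 480 kWh
Runtime = 4 h/day × 60 days = 240 h
Power = 480 kWh ÷ 240 h = 2 kW = 2000 W

2000 W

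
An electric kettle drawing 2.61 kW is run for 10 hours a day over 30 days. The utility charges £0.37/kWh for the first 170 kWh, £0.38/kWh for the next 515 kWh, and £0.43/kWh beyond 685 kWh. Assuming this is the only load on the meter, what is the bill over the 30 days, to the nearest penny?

£300.74

Runtime = 10 h/day × 30 days = 300 h
Energy = 2.61 kW × 300 h = 783 kWh
Tier 1 (0–170 kWh): 170 × £0.37 = £62.9
Tier 2 (170–685 kWh): 515 × £0.38 = £195.7
Above 685 kWh: 98 × £0.43 = £42.14
Bill = £300.74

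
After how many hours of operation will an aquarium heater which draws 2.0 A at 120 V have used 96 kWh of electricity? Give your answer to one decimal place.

400.0 h

Power = 2.0 A × 120 V = 240 W = 0.24 kW
Hours = 96 kWh ÷ 0.24 kW = 400.0 h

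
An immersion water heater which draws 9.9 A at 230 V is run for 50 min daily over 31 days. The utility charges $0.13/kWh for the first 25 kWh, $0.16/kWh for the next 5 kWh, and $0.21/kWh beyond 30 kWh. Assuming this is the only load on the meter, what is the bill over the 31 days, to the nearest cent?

$10.10

Power = 9.9 A × 230 V = 2277 W = 2.277 kW
Runtime = 50 min × 31 = 1550 min = 25.833333… h
Energy = 2.277 kW × 25.833333… h = 58.8225 kWh
Tier 1 (0–25 kWh): 25 × $0.13 = $3.25
Tier 2 (25–30 kWh): 5 × $0.16 = $0.8
Above 30 kWh: 28.8225 × $0.21 = $6.052725
Bill = $10.10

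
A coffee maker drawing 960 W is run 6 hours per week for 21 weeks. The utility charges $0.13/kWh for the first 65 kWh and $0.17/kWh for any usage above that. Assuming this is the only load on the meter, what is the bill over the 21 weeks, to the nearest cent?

Runtime = 6 h/week × 21 weeks = 126 h
Energy = 0.96 kW × 126 h = 120.96 kWh
Tier 1 (0–65 kWh): 65 × $0.13 = $8.45
Above 65 kWh: 55.96 × $0.17 = $9.5132
Bill = $17.96

$17.96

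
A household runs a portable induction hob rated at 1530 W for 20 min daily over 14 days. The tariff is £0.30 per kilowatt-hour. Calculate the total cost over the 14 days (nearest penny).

£2.14

Runtime = 20 min × 14 = 280 min = 4.666666… h
Energy = 1.53 kW × 4.666666… h = 7.14 kWh
Cost = 7.14 kWh × £0.30/kWh = £2.14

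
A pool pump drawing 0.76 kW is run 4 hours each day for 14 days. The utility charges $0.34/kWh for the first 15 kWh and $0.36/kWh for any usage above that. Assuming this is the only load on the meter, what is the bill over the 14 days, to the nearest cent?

Runtime = 4 h/day × 14 days = 56 h
Energy = 0.76 kW × 56 h = 42.56 kWh
Tier 1 (0–15 kWh): 15 × $0.34 = $5.1
Above 15 kWh: 27.56 × $0.36 = $9.9216
Bill = $15.02

$15.02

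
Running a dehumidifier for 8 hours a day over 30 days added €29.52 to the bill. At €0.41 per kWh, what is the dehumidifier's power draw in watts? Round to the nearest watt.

300 W

Energy = €29.52 ÷ €0.41/kWh = 72 kWh
Runtime = 8 h/day × 30 days = 240 h
Power = 72 kWh ÷ 240 h = 0.3 kW = 300 W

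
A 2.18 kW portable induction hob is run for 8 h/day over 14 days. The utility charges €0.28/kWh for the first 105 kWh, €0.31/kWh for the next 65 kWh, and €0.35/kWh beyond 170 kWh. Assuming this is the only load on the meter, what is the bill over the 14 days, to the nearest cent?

Runtime = 8 h/day × 14 days = 112 h
Energy = 2.18 kW × 112 h = 244.16 kWh
Tier 1 (0–105 kWh): 105 × €0.28 = €29.4
Tier 2 (105–170 kWh): 65 × €0.31 = €20.15
Above 170 kWh: 74.16 × €0.35 = €25.956
Bill = €75.51

€75.51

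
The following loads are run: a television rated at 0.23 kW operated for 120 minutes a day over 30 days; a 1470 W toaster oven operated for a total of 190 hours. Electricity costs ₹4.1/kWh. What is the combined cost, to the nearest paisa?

television: Runtime = 120 min × 30 = 3600 min = 60 h
television: 0.23 kW × 60 h = 13.8 kWh
toaster oven: 1.47 kW × 190 h = 279.3 kWh
Total energy = 293.1 kWh
Cost = 293.1 × ₹4.1 = ₹1201.71

₹1201.71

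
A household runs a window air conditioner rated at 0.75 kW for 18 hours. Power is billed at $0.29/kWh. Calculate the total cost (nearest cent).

Energy = 0.75 kW × 18 h = 13.5 kWh
Cost = 13.5 kWh × $0.29/kWh = $3.92

$3.92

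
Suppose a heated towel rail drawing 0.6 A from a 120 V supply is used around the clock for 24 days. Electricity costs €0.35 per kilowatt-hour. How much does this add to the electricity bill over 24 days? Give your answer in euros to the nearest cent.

Power = 0.6 A × 120 V = 72 W = 0.072 kW
Runtime = 24 h × 24 = 576 h
Energy = 0.072 kW × 576 h = 41.472 kWh
Cost = 41.472 kWh × €0.35/kWh = €14.52

€14.52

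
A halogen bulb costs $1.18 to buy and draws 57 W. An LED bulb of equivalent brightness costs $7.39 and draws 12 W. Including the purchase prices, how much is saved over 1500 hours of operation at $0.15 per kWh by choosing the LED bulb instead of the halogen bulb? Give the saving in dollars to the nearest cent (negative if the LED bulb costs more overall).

$3.92

halogen bulb: $1.18 + (57/1000) kW × 1500 h × $0.15 = $1.18 + $12.825 = $14.005
LED bulb: $7.39 + (12/1000) kW × 1500 h × $0.15 = $7.39 + $2.7 = $10.09
Saving = $14.005 − $10.09 = $3.915 → $3.92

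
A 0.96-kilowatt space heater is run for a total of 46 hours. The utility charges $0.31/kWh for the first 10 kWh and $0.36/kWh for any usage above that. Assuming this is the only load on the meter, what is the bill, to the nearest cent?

Energy = 0.96 kW × 46 h = 44.16 kWh
Tier 1 (0–10 kWh): 10 × $0.31 = $3.1
Above 10 kWh: 34.16 × $0.36 = $12.2976
Bill = $15.40

$15.40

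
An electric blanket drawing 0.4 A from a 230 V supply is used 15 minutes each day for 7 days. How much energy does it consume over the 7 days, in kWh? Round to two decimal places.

0.16 kWh

Power = 0.4 A × 230 V = 92 W = 0.092 kW
Runtime = 15 min × 7 = 105 min = 1.75 h
Energy = 0.092 kW × 1.75 h = 0.161 kWh ≈ 0.16 kWh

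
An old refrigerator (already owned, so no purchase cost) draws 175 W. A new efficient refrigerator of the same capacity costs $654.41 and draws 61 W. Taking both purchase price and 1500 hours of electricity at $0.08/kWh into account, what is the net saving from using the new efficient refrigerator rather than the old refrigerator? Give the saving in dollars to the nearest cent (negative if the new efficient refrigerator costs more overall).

old refrigerator: $0.00 + (175/1000) kW × 1500 h × $0.08 = $0.00 + $21 = $21
new efficient refrigerator: $654.41 + (61/1000) kW × 1500 h × $0.08 = $654.41 + $7.32 = $661.73
Saving = $21 − $661.73 = −$640.73

-$640.73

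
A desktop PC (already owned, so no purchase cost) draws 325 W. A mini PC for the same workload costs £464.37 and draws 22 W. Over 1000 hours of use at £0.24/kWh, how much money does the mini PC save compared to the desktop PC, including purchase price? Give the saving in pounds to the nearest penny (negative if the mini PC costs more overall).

-£391.65

desktop PC: £0.00 + (325/1000) kW × 1000 h × £0.24 = £0.00 + £78 = £78
mini PC: £464.37 + (22/1000) kW × 1000 h × £0.24 = £464.37 + £5.28 = £469.65
Saving = £78 − £469.65 = −£391.65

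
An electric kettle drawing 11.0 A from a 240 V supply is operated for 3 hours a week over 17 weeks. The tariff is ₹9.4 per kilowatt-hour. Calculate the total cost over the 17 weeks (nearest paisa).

Power = 11.0 A × 240 V = 2640 W = 2.64 kW
Runtime = 3 h/week × 17 weeks = 51 h
Energy = 2.64 kW × 51 h = 134.64 kWh
Cost = 134.64 kWh × ₹9.4/kWh = ₹1265.62

₹1265.62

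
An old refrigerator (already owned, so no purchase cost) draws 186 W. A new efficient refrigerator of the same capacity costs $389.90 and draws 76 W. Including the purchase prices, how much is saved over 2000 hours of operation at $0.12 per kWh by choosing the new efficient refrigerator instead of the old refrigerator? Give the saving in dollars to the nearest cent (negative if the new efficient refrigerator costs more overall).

old refrigerator: $0.00 + (186/1000) kW × 2000 h × $0.12 = $0.00 + $44.64 = $44.64
new efficient refrigerator: $389.90 + (76/1000) kW × 2000 h × $0.12 = $389.90 + $18.24 = $408.14
Saving = $44.64 − $408.14 = −$363.5

-$363.50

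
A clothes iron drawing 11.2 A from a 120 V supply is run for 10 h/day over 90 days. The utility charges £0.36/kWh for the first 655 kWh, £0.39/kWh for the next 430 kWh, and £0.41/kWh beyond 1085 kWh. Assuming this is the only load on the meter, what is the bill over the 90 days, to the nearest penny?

£454.59

Power = 11.2 A × 120 V = 1344 W = 1.344 kW
Runtime = 10 h/day × 90 days = 900 h
Energy = 1.344 kW × 900 h = 1209.6 kWh
Tier 1 (0–655 kWh): 655 × £0.36 = £235.8
Tier 2 (655–1085 kWh): 430 × £0.39 = £167.7
Above 1085 kWh: 124.6 × £0.41 = £51.086
Bill = £454.59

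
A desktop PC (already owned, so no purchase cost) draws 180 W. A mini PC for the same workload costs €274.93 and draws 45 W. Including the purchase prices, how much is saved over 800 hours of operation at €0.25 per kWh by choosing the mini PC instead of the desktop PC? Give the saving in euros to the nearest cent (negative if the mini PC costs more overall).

desktop PC: €0.00 + (180/1000) kW × 800 h × €0.25 = €0.00 + €36 = €36
mini PC: €274.93 + (45/1000) kW × 800 h × €0.25 = €274.93 + €9 = €283.93
Saving = €36 − €283.93 = −€247.93

-€247.93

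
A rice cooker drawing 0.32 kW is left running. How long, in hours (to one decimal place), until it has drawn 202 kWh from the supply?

631.3 h

Hours = 202 kWh ÷ 0.32 kW = 631.3 h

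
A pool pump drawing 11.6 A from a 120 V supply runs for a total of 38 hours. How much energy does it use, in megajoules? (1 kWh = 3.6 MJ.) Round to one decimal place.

Power = 11.6 A × 120 V = 1392 W = 1.392 kW
Energy = 1.392 kW × 38 h = 52.896 kWh
= 52.896 × 3.6 MJ = 190.4 MJ

190.4 MJ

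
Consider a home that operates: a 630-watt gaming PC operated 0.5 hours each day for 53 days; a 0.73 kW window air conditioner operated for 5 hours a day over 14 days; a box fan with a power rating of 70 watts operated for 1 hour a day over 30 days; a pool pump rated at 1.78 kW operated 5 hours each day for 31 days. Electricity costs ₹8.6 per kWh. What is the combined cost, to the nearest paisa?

₹2973.84

gaming PC: Runtime = 0.5 h/day × 53 days = 26.5 h
gaming PC: 0.63 kW × 26.5 h = 16.695 kWh
window air conditioner: Runtime = 5 h/day × 14 days = 70 h
window air conditioner: 0.73 kW × 70 h = 51.1 kWh
box fan: Runtime = 1 h/day × 30 days = 30 h
box fan: 0.07 kW × 30 h = 2.1 kWh
pool pump: Runtime = 5 h/day × 31 days = 155 h
pool pump: 1.78 kW × 155 h = 275.9 kWh
Total energy = 345.795 kWh
Cost = 345.795 × ₹8.6 = ₹2973.84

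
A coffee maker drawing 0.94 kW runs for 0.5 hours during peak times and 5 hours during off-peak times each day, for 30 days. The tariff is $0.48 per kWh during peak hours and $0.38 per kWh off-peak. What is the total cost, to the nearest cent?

$60.35

Peak energy = 0.94 kW × 0.5 h × 30 = 14.1 kWh
Off-peak energy = 0.94 kW × 5 h × 30 = 141 kWh
Cost = 14.1 × $0.48 + 141 × $0.38 = $6.768 + $53.58 = $60.35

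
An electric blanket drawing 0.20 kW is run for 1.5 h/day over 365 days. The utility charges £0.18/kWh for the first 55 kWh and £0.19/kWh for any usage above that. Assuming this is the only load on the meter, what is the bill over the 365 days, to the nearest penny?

Runtime = 1.5 h/day × 365 days = 547.5 h
Energy = 0.2 kW × 547.5 h = 109.5 kWh
Tier 1 (0–55 kWh): 55 × £0.18 = £9.9
Above 55 kWh: 54.5 × £0.19 = £10.355
Bill = £20.26

£20.26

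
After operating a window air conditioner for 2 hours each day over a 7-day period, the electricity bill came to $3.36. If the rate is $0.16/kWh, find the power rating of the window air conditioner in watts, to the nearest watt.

Energy = $3.36 ÷ $0.16/kWh = 21 kWh
Runtime = 2 h/day × 7 days = 14 h
Power = 21 kWh ÷ 14 h = 1.5 kW = 1500 W

1500 W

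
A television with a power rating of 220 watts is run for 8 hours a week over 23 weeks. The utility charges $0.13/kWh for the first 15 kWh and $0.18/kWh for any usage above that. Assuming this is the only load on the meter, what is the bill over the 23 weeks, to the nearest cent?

Runtime = 8 h/week × 23 weeks = 184 h
Energy = 0.22 kW × 184 h = 40.48 kWh
Tier 1 (0–15 kWh): 15 × $0.13 = $1.95
Above 15 kWh: 25.48 × $0.18 = $4.5864
Bill = $6.54

$6.54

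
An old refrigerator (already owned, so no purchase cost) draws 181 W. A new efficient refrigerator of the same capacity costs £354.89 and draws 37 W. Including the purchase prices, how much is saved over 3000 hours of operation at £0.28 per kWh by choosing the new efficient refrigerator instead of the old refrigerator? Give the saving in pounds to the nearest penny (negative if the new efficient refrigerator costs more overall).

old refrigerator: £0.00 + (181/1000) kW × 3000 h × £0.28 = £0.00 + £152.04 = £152.04
new efficient refrigerator: £354.89 + (37/1000) kW × 3000 h × £0.28 = £354.89 + £31.08 = £385.97
Saving = £152.04 − £385.97 = −£233.93

-£233.93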